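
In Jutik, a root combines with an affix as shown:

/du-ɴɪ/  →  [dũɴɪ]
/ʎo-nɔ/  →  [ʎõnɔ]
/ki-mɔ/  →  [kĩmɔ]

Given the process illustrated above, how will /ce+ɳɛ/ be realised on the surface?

[cẽɳɛ]

The data show regressive nasality assimilation (vowel nasalisation): /u/ → [ũ] before /ɴ/; /o/ → [õ] before /n/; /i/ → [ĩ] before /m/ — a vowel is nasalised by an immediately following nasal consonant.
The vowel /e/ is adjacent to the following nasal /ɳ/, so it acquires [+nasal] and surfaces as [ẽ].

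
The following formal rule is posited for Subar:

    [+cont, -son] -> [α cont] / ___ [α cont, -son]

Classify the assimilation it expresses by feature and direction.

The rule copies [cont] (continuancy) from the environment onto the target fricatives; since [±cont] encodes the stop/fricative manner contrast, the assimilating dimension is manner.
The conditioning segment sits to the right of the focus bar, meaning the trigger follows the segment that changes — regressive assimilation.

regressive manner assimilation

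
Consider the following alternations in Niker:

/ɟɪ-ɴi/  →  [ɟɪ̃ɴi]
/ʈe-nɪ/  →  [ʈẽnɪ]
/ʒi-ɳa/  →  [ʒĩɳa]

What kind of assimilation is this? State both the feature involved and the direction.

regressive nasality assimilation (vowel nasalisation)

The vowel /ɪ/ surfaces as nasalised [ɪ̃] next to the following nasal /ɴ/ — it has acquired the [+nasal] feature of its neighbour.
Likewise in the remaining data: /e/ → [ẽ] before /n/; /i/ → [ĩ] before /ɳ/ — each time a vowel is nasalised next to a following nasal.
Because the conditioning nasal is to the right of the vowel that changes, the process is regressive (anticipatory).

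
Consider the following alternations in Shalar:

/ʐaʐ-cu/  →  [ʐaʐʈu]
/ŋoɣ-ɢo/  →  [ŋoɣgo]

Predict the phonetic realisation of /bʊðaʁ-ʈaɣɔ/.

[bʊðaʁqaɣɔ]

The data show progressive place assimilation: /c/ → [ʈ] after /ʐ/; /ɢ/ → [g] after /ɣ/. In each pair only place changes, matching the preceding consonant, while manner and voice stay constant.
/ʈ/ is a voiceless retroflex stop. The preceding trigger /ʁ/ is uvular, so /ʈ/ must become uvular as well.
The voiceless uvular stop is [q], so /ʈ/ → [q].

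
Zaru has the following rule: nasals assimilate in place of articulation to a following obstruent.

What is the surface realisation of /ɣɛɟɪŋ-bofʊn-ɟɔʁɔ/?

[ɣɛɟɪmbofʊɲɟɔʁɔ]

/ŋ/ is a voiced velar nasal. The following trigger /b/ is bilabial, so /ŋ/ must become bilabial as well.
The voiced bilabial nasal is [m], so /ŋ/ → [m].
The same rule applies at the second boundary: /n/ → [ɲ] next to /ɟ/.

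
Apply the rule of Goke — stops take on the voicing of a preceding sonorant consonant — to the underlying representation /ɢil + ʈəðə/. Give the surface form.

[ɢilɖəðə]

/ʈ/ is a voiceless retroflex stop. The preceding trigger /l/ is voiced, so /ʈ/ must become voiced as well.
A voiced retroflex stop is [ɖ], so the surface segment is [ɖ].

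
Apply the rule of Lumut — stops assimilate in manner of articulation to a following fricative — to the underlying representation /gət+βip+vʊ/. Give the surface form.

/t/ is a voiceless alveolar stop. The following trigger /β/ is a fricative, so /t/ must become a fricative as well.
Changing only its manner to fricative gives [s] — the voiceless alveolar fricative.
The same rule applies at the second boundary: /p/ → [ɸ] next to /v/.

[gəsβiɸvʊ]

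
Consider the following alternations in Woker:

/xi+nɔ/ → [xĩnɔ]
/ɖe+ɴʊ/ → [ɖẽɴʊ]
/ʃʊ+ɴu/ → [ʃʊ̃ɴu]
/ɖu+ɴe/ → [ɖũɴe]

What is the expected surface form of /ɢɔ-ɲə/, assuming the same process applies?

The data show regressive nasality assimilation (vowel nasalisation): /i/ → [ĩ] before /n/; /e/ → [ẽ] before /ɴ/; /ʊ/ → [ʊ̃] before /ɴ/; /u/ → [ũ] before /ɴ/ — a vowel is nasalised by an immediately following nasal consonant.
/ɔ/ sits next to the nasal /ɲ/ and is therefore nasalised to [ɔ̃].

[ɢɔ̃ɲə]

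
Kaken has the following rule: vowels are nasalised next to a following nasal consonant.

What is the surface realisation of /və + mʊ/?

The vowel /ə/ is adjacent to the following nasal /m/, so it acquires [+nasal] and surfaces as [ə̃].

[və̃mʊ]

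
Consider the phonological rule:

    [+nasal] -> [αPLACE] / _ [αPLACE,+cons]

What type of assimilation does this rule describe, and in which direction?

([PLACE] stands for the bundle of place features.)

The rule copies the place features (abbreviated [PLACE]) from the environment onto the target, so the assimilating feature is place.
Since the environment is written after the underscore, the trigger follows the target; the direction is regressive.

regressive place assimilation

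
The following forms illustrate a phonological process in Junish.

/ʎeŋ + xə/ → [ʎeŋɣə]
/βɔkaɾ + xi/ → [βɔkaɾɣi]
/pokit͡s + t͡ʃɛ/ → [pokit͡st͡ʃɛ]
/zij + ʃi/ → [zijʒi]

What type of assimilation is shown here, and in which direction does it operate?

The segment that alternates is /x/, which surfaces as [ɣ] when adjacent to /ŋ/.
/x/ is voiceless while /ŋ/ is voiced; the output [ɣ] is voiced, matching the trigger — so the feature that spreads is voicing.
Place and manner are unchanged, so the assimilation is partial, not total.
The same holds elsewhere in the data: /x/ → [ɣ] after /ɾ/ (voiceless → voiced, matching voiced); /ʃ/ → [ʒ] after /j/ (voiceless → voiced, matching voiced) — only voicing changes, and always toward the preceding segment.
Nothing changes in [pokit͡st͡ʃɛ]: there the adjacent consonants already agree in voicing (/t͡ʃ/ and /t͡s/ are both voiceless), so this form is consistent with the same rule.
The trigger is the preceding segment, so the direction is progressive (perseverative).

progressive voicing assimilation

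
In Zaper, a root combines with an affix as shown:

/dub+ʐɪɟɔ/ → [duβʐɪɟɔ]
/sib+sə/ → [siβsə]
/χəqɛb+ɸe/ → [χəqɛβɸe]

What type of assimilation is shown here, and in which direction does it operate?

The segment that alternates is /b/, which surfaces as [β] when adjacent to /ʐ/.
The change stop → fricative matches the manner of the following /ʐ/, identifying this as manner assimilation.
Place and voice are unchanged, so the assimilation is partial, not total.
Checking the remaining alternations: /b/ → [β] before /s/ (stop → fricative, matching a fricative); /b/ → [β] before /ɸ/ (stop → fricative, matching a fricative) — only manner changes, and always toward the following segment.
The trigger is the following segment, so the direction is regressive (anticipatory).

regressive manner assimilation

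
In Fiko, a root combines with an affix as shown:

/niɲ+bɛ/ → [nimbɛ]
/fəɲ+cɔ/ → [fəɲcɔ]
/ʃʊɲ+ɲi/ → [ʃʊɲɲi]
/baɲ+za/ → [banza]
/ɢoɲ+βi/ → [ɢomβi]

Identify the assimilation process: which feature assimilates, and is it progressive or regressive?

regressive place assimilation

The segment that alternates is /ɲ/, which surfaces as [m] when adjacent to /b/.
/ɲ/ is palatal while /b/ is bilabial; the output [m] is bilabial, matching the trigger — so the feature that spreads is place.
Manner and voice are unchanged, so the assimilation is partial, not total.
Checking the remaining alternations: /ɲ/ → [n] before /z/ (palatal → alveolar, matching alveolar); /ɲ/ → [m] before /β/ (palatal → bilabial, matching bilabial) — only place changes, and always toward the following segment.
Nothing changes in [fəɲcɔ], [ʃʊɲɲi]: there the adjacent consonants already agree in place (/ɲ/ and /c/ are both palatal; /ɲ/ and /ɲ/ are both palatal), so these forms are consistent with the same rule.
Since the segment that changes precedes the conditioning segment, the assimilation is regressive.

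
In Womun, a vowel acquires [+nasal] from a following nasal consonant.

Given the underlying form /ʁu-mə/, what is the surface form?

/u/ sits next to the nasal /m/ and is therefore nasalised to [ũ].

[ʁũmə]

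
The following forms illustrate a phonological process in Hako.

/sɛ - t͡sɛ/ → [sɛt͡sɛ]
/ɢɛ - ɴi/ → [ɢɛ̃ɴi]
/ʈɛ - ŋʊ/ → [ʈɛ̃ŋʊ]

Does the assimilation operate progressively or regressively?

The vowel /ɛ/ surfaces as nasalised [ɛ̃] next to the following nasal /ɴ/ — it has acquired the [+nasal] feature of its neighbour.
The other form shows the same pattern: /ɛ/ → [ɛ̃] before /ŋ/ — each time a vowel is nasalised next to a following nasal.
No change occurs in [sɛt͡sɛ] because the vowel at the boundary is adjacent to an oral consonant, not a nasal (/ɛ/ next to /t͡s/).
Because the conditioning nasal is to the right of the vowel that changes, the process is regressive (anticipatory).

regressive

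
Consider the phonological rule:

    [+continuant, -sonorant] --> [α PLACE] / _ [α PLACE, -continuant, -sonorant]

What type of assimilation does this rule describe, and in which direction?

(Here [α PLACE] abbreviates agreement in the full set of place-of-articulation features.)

The shared variable α links the value of the place features (abbreviated [PLACE]) on the target to the same value on the neighbouring segment, so place is the feature that assimilates.
Since the environment is written after the underscore, the trigger follows the target; the direction is regressive.

regressive place assimilation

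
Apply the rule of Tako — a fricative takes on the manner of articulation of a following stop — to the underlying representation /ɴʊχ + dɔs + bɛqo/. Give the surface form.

/χ/ is a voiceless uvular fricative. The following trigger /d/ is a stop, so /χ/ must become a stop as well.
A voiceless uvular stop is [q], so the surface segment is [q].
The same rule applies at the second boundary: /s/ → [t] next to /b/.

[ɴʊqdɔtbɛqo]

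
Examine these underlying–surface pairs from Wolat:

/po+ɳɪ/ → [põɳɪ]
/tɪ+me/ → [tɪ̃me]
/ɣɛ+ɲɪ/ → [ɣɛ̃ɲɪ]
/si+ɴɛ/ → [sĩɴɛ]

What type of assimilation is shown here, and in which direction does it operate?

regressive nasality assimilation (vowel nasalisation)

The vowel /o/ surfaces as nasalised [õ] next to the following nasal /ɳ/ — it has acquired the [+nasal] feature of its neighbour.
The other forms show the same pattern: /ɪ/ → [ɪ̃] before /m/; /ɛ/ → [ɛ̃] before /ɲ/; /i/ → [ĩ] before /ɴ/ — each time a vowel is nasalised next to a following nasal.
Because the conditioning nasal is to the right of the vowel that changes, the process is regressive (anticipatory).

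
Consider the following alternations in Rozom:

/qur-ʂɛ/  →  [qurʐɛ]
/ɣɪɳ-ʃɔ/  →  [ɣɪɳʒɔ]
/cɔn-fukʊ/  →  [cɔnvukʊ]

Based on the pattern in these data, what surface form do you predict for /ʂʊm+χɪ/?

The data show progressive voicing assimilation: /ʂ/ → [ʐ] after /r/; /ʃ/ → [ʒ] after /ɳ/; /f/ → [v] after /n/. In each pair only voicing changes, matching the preceding consonant, while place and manner stay constant.
The rule targets /χ/ (voiceless uvular fricative), which sits after the trigger /m/ (voiced).
A voiced uvular fricative is [ʁ], so the surface segment is [ʁ].

[ʂʊmʁɪ]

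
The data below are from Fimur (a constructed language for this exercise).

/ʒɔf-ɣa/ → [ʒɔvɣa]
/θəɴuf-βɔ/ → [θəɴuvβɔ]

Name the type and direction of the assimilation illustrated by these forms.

Underlying /f/ is realised as [v] next to /ɣ/; /ɣ/ itself does not change.
The change voiceless → voiced matches the voicing of the following /ɣ/, identifying this as voicing assimilation.
Place and manner are unchanged, so the assimilation is partial, not total.
The other alternating form patterns the same way: /f/ → [v] before /β/ (voiceless → voiced, matching voiced) — only voicing changes, and always toward the following segment.
The trigger is the following segment, so the direction is regressive (anticipatory).

regressive voicing assimilation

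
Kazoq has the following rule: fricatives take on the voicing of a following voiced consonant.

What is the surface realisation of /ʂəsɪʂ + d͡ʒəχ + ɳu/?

[ʂəsɪʐd͡ʒəʁɳu]

/ʂ/ is a voiceless retroflex fricative. The following trigger /d͡ʒ/ is voiced, so /ʂ/ must become voiced as well.
Changing only its voicing to voiced gives [ʐ] — the voiced retroflex fricative.
The same rule applies at the second boundary: /χ/ → [ʁ] next to /ɳ/.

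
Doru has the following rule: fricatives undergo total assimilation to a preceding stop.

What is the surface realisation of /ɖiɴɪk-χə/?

[ɖiɴɪkkə]

/χ/ is the segment targeted by the rule; it sits immediately after /k/, so it assimilates completely and surfaces as [k].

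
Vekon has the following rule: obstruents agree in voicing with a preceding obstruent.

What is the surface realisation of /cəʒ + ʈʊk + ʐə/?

[cəʒɖʊkʂə]

/ʈ/ is a voiceless retroflex stop. The preceding trigger /ʒ/ is voiced, so /ʈ/ must become voiced as well.
The voiced retroflex stop is [ɖ], so /ʈ/ → [ɖ].
The same rule applies at the second boundary: /ʐ/ → [ʂ] next to /k/.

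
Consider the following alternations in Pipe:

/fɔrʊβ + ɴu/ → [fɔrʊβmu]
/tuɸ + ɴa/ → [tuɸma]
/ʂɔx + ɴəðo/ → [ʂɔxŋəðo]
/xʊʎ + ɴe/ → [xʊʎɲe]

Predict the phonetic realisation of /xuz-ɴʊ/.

The data show progressive place assimilation: /ɴ/ → [m] after /β/; /ɴ/ → [m] after /ɸ/; /ɴ/ → [ŋ] after /x/; /ɴ/ → [ɲ] after /ʎ/. In each pair only place changes, matching the preceding consonant, while manner and voice stay constant.
The rule targets /ɴ/ (voiced uvular nasal), which sits after the trigger /z/ (alveolar).
Changing only its place to alveolar gives [n] — the voiced alveolar nasal.

[xuznʊ]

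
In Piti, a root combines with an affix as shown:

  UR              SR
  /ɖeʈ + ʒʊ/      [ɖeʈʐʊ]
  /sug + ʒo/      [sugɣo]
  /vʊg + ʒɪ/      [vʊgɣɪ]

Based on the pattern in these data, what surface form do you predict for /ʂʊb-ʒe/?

The data show progressive place assimilation: /ʒ/ → [ʐ] after /ʈ/; /ʒ/ → [ɣ] after /g/. In each pair only place changes, matching the preceding consonant, while manner and voice stay constant.
/ʒ/ is a voiced postalveolar fricative. The preceding trigger /b/ is bilabial, so /ʒ/ must become bilabial as well.
Changing only its place to bilabial gives [β] — the voiced bilabial fricative.

[ʂʊbβe]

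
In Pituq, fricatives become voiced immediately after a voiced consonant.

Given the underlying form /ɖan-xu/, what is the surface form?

[ɖanɣu]

The rule targets /x/ (voiceless velar fricative), which sits after the trigger /n/ (voiced).
A voiced velar fricative is [ɣ], so the surface segment is [ɣ].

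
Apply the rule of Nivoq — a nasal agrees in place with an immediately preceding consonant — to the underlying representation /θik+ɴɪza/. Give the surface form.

/ɴ/ is a voiced uvular nasal. The preceding trigger /k/ is velar, so /ɴ/ must become velar as well.
A voiced velar nasal is [ŋ], so the surface segment is [ŋ].

[θikŋɪza]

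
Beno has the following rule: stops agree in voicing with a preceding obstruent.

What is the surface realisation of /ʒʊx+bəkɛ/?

The rule targets /b/ (voiced bilabial stop), which sits after the trigger /x/ (voiceless).
Changing only its voicing to voiceless gives [p] — the voiceless bilabial stop.

[ʒʊxpəkɛ]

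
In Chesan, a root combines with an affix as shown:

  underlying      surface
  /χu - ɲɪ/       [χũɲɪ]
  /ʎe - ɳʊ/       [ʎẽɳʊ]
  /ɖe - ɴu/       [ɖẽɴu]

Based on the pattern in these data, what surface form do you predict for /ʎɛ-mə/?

[ʎɛ̃mə]

The data show regressive nasality assimilation (vowel nasalisation): /u/ → [ũ] before /ɲ/; /e/ → [ẽ] before /ɳ/; /e/ → [ẽ] before /ɴ/ — a vowel is nasalised by an immediately following nasal consonant.
/ɛ/ sits next to the nasal /m/ and is therefore nasalised to [ɛ̃].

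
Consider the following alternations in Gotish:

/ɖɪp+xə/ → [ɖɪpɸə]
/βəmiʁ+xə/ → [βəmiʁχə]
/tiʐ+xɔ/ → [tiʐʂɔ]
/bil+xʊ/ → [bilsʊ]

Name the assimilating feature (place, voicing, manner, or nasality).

place

The segment that alternates is /x/, which surfaces as [ɸ] when adjacent to /p/.
The change velar → bilabial matches the place of the preceding /p/, identifying this as place assimilation.
The same holds elsewhere in the data: /x/ → [χ] after /ʁ/ (velar → uvular, matching uvular); /x/ → [ʂ] after /ʐ/ (velar → retroflex, matching retroflex); /x/ → [s] after /l/ (velar → alveolar, matching alveolar) — only place changes, and always toward the preceding segment.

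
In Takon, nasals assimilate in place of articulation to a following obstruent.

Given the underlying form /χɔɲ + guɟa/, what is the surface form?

/ɲ/ is a voiced palatal nasal. The following trigger /g/ is velar, so /ɲ/ must become velar as well.
The voiced velar nasal is [ŋ], so /ɲ/ → [ŋ].

[χɔŋguɟa]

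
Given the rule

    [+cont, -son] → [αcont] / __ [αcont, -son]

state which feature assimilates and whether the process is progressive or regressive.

regressive manner assimilation

The shared variable α links the value of [cont] on the target to that of the neighbouring obstruent. [cont] distinguishes stops from fricatives — a manner-of-articulation feature — so this is manner assimilation.
Since the environment is written after the underscore, the trigger follows the target; the direction is regressive.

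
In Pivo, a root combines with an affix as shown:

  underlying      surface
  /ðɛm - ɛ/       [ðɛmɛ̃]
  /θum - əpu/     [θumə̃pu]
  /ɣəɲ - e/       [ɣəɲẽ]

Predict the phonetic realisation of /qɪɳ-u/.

[qɪɳũ]

The data show progressive nasality assimilation (vowel nasalisation): /ɛ/ → [ɛ̃] after /m/; /ə/ → [ə̃] after /m/; /e/ → [ẽ] after /ɲ/ — a vowel is nasalised by an immediately preceding nasal consonant.
/u/ sits next to the nasal /ɳ/ and is therefore nasalised to [ũ].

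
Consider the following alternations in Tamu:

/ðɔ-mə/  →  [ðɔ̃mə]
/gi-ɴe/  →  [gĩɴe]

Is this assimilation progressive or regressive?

The vowel /ɔ/ surfaces as nasalised [ɔ̃] next to the following nasal /m/ — it has acquired the [+nasal] feature of its neighbour.
Likewise in the remaining data: /i/ → [ĩ] before /ɴ/ — each time a vowel is nasalised next to a following nasal.
Because the conditioning nasal is to the right of the vowel that changes, the process is regressive (anticipatory).

regressive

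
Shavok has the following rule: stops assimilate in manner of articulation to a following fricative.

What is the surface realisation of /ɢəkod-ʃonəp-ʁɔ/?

/d/ is a voiced alveolar stop. The following trigger /ʃ/ is a fricative, so /d/ must become a fricative as well.
A voiced alveolar fricative is [z], so the surface segment is [z].
At the second juncture, /p/ likewise becomes [ɸ] adjacent to /ʁ/.

[ɢəkozʃonəɸʁɔ]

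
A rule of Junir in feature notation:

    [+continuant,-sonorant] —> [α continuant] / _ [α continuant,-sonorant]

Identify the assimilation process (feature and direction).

regressive manner assimilation

The shared variable α links the value of [continuant] on the target to that of the neighbouring obstruent. [continuant] distinguishes stops from fricatives — a manner-of-articulation feature — so this is manner assimilation.
Since the environment is written after the underscore, the trigger follows the target; the direction is regressive.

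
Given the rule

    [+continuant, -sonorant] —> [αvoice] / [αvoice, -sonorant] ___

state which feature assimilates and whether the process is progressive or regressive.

The rule copies [voice] from the environment onto the target, so the assimilating feature is voicing.
The conditioning segment sits to the left of the focus bar, meaning the trigger precedes the segment that changes — progressive assimilation.

progressive voicing assimilation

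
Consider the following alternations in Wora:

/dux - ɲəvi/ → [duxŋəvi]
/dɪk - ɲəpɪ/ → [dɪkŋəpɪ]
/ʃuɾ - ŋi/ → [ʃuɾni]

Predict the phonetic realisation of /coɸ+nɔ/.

The data show progressive place assimilation: /ɲ/ → [ŋ] after /x/; /ɲ/ → [ŋ] after /k/; /ŋ/ → [n] after /ɾ/. In each pair only place changes, matching the preceding consonant, while manner and voice stay constant.
The rule targets /n/ (voiced alveolar nasal), which sits after the trigger /ɸ/ (bilabial).
A voiced bilabial nasal is [m], so the surface segment is [m].

[coɸmɔ]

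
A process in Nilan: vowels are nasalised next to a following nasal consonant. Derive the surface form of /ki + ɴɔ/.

/i/ sits next to the nasal /ɴ/ and is therefore nasalised to [ĩ].

[kĩɴɔ]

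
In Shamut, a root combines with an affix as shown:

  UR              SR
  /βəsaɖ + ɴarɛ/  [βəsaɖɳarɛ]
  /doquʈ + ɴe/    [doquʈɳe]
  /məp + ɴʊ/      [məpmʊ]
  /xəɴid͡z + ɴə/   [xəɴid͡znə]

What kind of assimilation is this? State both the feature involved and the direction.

Comparing underlying and surface forms, /ɴ/ → [ɳ] is the alternation; the neighbouring /ɖ/ is constant.
The change uvular → retroflex matches the place of the preceding /ɖ/, identifying this as place assimilation.
Manner and voice are unchanged, so the assimilation is partial, not total.
The same holds elsewhere in the data: /ɴ/ → [ɳ] after /ʈ/ (uvular → retroflex, matching retroflex); /ɴ/ → [m] after /p/ (uvular → bilabial, matching bilabial); /ɴ/ → [n] after /d͡z/ (uvular → alveolar, matching alveolar) — only place changes, and always toward the preceding segment.
Since the segment that changes follows the conditioning segment, the assimilation is progressive.

progressive place assimilation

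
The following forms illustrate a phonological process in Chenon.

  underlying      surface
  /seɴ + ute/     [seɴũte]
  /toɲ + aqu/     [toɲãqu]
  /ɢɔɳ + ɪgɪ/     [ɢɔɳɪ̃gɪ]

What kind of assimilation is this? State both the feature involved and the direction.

The vowel /u/ surfaces as nasalised [ũ] next to the preceding nasal /ɴ/ — it has acquired the [+nasal] feature of its neighbour.
Likewise in the remaining data: /a/ → [ã] after /ɲ/; /ɪ/ → [ɪ̃] after /ɳ/ — each time a vowel is nasalised next to a preceding nasal.
Because the conditioning nasal is to the left of the vowel that changes, the process is progressive (perseverative).

progressive nasality assimilation (vowel nasalisation)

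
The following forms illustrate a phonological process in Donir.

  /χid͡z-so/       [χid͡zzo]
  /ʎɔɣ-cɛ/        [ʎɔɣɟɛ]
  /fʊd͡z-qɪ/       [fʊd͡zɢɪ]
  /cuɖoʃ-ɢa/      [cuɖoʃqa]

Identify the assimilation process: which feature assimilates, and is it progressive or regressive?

progressive voicing assimilation

Comparing underlying and surface forms, /s/ → [z] is the alternation; the neighbouring /d͡z/ is constant.
The change voiceless → voiced matches the voicing of the preceding /d͡z/, identifying this as voicing assimilation.
Place and manner are unchanged, so the assimilation is partial, not total.
The other alternating forms pattern the same way: /c/ → [ɟ] after /ɣ/ (voiceless → voiced, matching voiced); /q/ → [ɢ] after /d͡z/ (voiceless → voiced, matching voiced); /ɢ/ → [q] after /ʃ/ (voiced → voiceless, matching voiceless) — only voicing changes, and always toward the preceding segment.
The trigger is the preceding segment, so the direction is progressive (perseverative).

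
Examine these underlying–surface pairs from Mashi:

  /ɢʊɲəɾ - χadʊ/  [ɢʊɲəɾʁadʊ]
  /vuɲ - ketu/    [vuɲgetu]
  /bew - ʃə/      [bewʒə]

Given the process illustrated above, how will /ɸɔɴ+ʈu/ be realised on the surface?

The data show progressive voicing assimilation: /χ/ → [ʁ] after /ɾ/; /k/ → [g] after /ɲ/; /ʃ/ → [ʒ] after /w/. In each pair only voicing changes, matching the preceding consonant, while place and manner stay constant.
/ʈ/ is a voiceless retroflex stop. The preceding trigger /ɴ/ is voiced, so /ʈ/ must become voiced as well.
Changing only its voicing to voiced gives [ɖ] — the voiced retroflex stop.

[ɸɔɴɖu]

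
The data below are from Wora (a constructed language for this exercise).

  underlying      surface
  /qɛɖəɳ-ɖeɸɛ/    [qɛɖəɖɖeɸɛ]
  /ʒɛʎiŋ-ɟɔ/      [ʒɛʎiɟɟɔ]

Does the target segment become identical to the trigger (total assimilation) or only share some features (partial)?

total assimilation

Underlying /ŋ/ is realised as [ɟ] next to /ɟ/; /ɟ/ itself does not change.
The output [ɟ] is identical to the trigger /ɟ/ — every feature (place, manner, voicing) has been copied — so this is total assimilation.
The remaining alternation confirms this: /ɳ/ → [ɖ] before /ɖ/ — in each case the output is a copy of the following consonant.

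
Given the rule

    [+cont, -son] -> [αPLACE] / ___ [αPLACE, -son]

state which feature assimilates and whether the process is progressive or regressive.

regressive place assimilation

The shared variable α links the value of the place features (abbreviated [PLACE]) on the target to the same value on the neighbouring segment, so place is the feature that assimilates.
The conditioning segment sits to the right of the focus bar, meaning the trigger follows the segment that changes — regressive assimilation.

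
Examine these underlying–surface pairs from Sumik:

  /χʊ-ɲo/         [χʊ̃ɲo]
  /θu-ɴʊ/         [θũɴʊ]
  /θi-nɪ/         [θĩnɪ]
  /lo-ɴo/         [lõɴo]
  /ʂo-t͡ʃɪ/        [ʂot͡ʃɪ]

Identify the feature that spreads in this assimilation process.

The vowel /ʊ/ surfaces as nasalised [ʊ̃] next to the following nasal /ɲ/ — it has acquired the [+nasal] feature of its neighbour.
Likewise in the remaining data: /u/ → [ũ] before /ɴ/; /i/ → [ĩ] before /n/; /o/ → [õ] before /ɴ/ — each time a vowel is nasalised next to a following nasal.
No change occurs in [ʂot͡ʃɪ] because the vowel at the boundary is adjacent to an oral consonant, not a nasal (/o/ next to /t͡ʃ/).

nasality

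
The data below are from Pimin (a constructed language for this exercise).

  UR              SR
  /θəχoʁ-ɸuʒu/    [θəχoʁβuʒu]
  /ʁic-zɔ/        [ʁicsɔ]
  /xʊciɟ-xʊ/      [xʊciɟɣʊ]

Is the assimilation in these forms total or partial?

partial assimilation

Underlying /ɸ/ is realised as [β] next to /ʁ/; /ʁ/ itself does not change.
The change voiceless → voiced matches the voicing of the preceding /ʁ/, identifying this as voicing assimilation.
Place and manner are unchanged, so the assimilation is partial, not total.
Checking the remaining alternations: /z/ → [s] after /c/ (voiced → voiceless, matching voiceless); /x/ → [ɣ] after /ɟ/ (voiceless → voiced, matching voiced) — only voicing changes, and always toward the preceding segment.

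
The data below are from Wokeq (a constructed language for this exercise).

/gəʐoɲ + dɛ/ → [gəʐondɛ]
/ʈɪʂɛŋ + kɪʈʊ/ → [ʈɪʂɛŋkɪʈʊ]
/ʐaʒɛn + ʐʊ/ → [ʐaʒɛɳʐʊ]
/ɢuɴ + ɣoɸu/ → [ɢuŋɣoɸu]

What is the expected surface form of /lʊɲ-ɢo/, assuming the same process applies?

[lʊɴɢo]

The data show regressive place assimilation: /ɲ/ → [n] before /d/; /n/ → [ɳ] before /ʐ/; /ɴ/ → [ŋ] before /ɣ/. In each pair only place changes, matching the following consonant, while manner and voice stay constant.
Nothing changes in [ʈɪʂɛŋkɪʈʊ]: there the adjacent consonants already agree in place (/ŋ/ and /k/ are both velar), so this form is consistent with the same rule.
The rule targets /ɲ/ (voiced palatal nasal), which sits before the trigger /ɢ/ (uvular).
Changing only its place to uvular gives [ɴ] — the voiced uvular nasal.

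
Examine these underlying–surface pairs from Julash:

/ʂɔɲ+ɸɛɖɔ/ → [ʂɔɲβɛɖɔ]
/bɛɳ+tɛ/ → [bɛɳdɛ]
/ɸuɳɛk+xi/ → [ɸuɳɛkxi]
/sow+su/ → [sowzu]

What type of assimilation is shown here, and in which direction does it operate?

progressive voicing assimilation

The segment that alternates is /ɸ/, which surfaces as [β] when adjacent to /ɲ/.
/ɸ/ is voiceless while /ɲ/ is voiced; the output [β] is voiced, matching the trigger — so the feature that spreads is voicing.
Place and manner are unchanged, so the assimilation is partial, not total.
Checking the remaining alternations: /t/ → [d] after /ɳ/ (voiceless → voiced, matching voiced); /s/ → [z] after /w/ (voiceless → voiced, matching voiced) — only voicing changes, and always toward the preceding segment.
No alternation appears in [ɸuɳɛkxi]: there the adjacent consonants already agree in voicing (/x/ and /k/ are both voiceless), so this form is consistent with the same rule.
The trigger is the preceding segment, so the direction is progressive (perseverative).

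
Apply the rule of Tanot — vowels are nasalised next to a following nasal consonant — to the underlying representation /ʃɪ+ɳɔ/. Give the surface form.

/ɪ/ sits next to the nasal /ɳ/ and is therefore nasalised to [ɪ̃].

[ʃɪ̃ɳɔ]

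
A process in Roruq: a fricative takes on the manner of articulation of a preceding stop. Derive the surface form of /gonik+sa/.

/s/ is a voiceless alveolar fricative. The preceding trigger /k/ is a stop, so /s/ must become a stop as well.
A voiceless alveolar stop is [t], so the surface segment is [t].

[gonikta]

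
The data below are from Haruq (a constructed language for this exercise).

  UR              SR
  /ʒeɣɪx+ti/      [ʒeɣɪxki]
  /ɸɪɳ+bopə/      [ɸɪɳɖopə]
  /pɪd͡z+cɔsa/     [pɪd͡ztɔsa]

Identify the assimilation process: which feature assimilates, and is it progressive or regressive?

Comparing underlying and surface forms, /t/ → [k] is the alternation; the neighbouring /x/ is constant.
The change alveolar → velar matches the place of the preceding /x/, identifying this as place assimilation.
Manner and voice are unchanged, so the assimilation is partial, not total.
The other alternating forms pattern the same way: /b/ → [ɖ] after /ɳ/ (bilabial → retroflex, matching retroflex); /c/ → [t] after /d͡z/ (palatal → alveolar, matching alveolar) — only place changes, and always toward the preceding segment.
Since the segment that changes follows the conditioning segment, the assimilation is progressive.

progressive place assimilation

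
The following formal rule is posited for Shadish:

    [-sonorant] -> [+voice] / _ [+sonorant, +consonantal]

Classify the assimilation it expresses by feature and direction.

regressive voicing assimilation

The structural change is [+voice], and the conditioning segment [+sonorant, +consonantal] (a sonorant consonant) is itself voiced, so the target comes to share the voicing of its neighbour — voicing assimilation.
Since the environment is written after the underscore, the trigger follows the target; the direction is regressive.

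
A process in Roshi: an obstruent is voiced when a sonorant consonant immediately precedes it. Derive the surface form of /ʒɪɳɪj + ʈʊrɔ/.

[ʒɪɳɪjɖʊrɔ]

The rule targets /ʈ/ (voiceless retroflex stop), which sits after the trigger /j/ (voiced).
The voiced retroflex stop is [ɖ], so /ʈ/ → [ɖ].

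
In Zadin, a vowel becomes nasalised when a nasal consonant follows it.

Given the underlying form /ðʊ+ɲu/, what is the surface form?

[ðʊ̃ɲu]

The vowel /ʊ/ is adjacent to the following nasal /ɲ/, so it acquires [+nasal] and surfaces as [ʊ̃].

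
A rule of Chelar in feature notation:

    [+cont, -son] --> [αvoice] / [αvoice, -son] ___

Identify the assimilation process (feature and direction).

The shared variable α links the value of [voice] on the target to the same value on the neighbouring segment, so voicing is the feature that assimilates.
Since the environment is written before the underscore, the trigger precedes the target; the direction is progressive.

progressive voicing assimilation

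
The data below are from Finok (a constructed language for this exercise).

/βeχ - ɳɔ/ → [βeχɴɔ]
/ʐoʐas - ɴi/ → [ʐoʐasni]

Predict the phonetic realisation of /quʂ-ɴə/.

The data show progressive place assimilation: /ɳ/ → [ɴ] after /χ/; /ɴ/ → [n] after /s/. In each pair only place changes, matching the preceding consonant, while manner and voice stay constant.
/ɴ/ is a voiced uvular nasal. The preceding trigger /ʂ/ is retroflex, so /ɴ/ must become retroflex as well.
A voiced retroflex nasal is [ɳ], so the surface segment is [ɳ].

[quʂɳə]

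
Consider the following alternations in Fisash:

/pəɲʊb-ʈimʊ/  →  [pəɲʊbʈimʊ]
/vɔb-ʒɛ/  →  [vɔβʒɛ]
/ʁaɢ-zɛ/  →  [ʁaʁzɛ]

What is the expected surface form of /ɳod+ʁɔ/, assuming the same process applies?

[ɳozʁɔ]

The data show regressive manner assimilation: /b/ → [β] before /ʒ/; /ɢ/ → [ʁ] before /z/. In each pair only manner changes, matching the following consonant, while place and voice stay constant.
Nothing changes in [pəɲʊbʈimʊ]: there the adjacent consonants already agree in manner (/b/ and /ʈ/ are both stops), so this form is consistent with the same rule.
The rule targets /d/ (voiced alveolar stop), which sits before the trigger /ʁ/ (fricative).
The voiced alveolar fricative is [z], so /d/ → [z].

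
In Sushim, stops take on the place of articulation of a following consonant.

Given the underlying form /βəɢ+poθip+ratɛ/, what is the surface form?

/ɢ/ is a voiced uvular stop. The following trigger /p/ is bilabial, so /ɢ/ must become bilabial as well.
The voiced bilabial stop is [b], so /ɢ/ → [b].
The same rule applies at the second boundary: /p/ → [t] next to /r/.

[βəbpoθitratɛ]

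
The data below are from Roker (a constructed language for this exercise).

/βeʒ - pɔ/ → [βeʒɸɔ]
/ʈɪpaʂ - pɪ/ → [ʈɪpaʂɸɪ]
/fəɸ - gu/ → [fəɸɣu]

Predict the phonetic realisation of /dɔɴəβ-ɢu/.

The data show progressive manner assimilation: /p/ → [ɸ] after /ʒ/; /p/ → [ɸ] after /ʂ/; /g/ → [ɣ] after /ɸ/. In each pair only manner changes, matching the preceding consonant, while place and voice stay constant.
The rule targets /ɢ/ (voiced uvular stop), which sits after the trigger /β/ (fricative).
A voiced uvular fricative is [ʁ], so the surface segment is [ʁ].

[dɔɴəβʁu]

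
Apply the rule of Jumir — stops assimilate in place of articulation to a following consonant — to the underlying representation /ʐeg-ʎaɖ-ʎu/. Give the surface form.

/g/ is a voiced velar stop. The following trigger /ʎ/ is palatal, so /g/ must become palatal as well.
The voiced palatal stop is [ɟ], so /g/ → [ɟ].
At the second juncture, /ɖ/ likewise becomes [ɟ] adjacent to /ʎ/.

[ʐeɟʎaɟʎu]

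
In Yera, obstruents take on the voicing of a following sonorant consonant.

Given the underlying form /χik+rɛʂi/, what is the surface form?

[χigrɛʂi]

/k/ is a voiceless velar stop. The following trigger /r/ is voiced, so /k/ must become voiced as well.
A voiced velar stop is [g], so the surface segment is [g].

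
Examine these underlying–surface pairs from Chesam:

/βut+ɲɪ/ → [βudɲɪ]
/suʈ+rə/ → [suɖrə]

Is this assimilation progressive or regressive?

regressive

Underlying /t/ is realised as [d] next to /ɲ/; /ɲ/ itself does not change.
/t/ is voiceless while /ɲ/ is voiced; the output [d] is voiced, matching the trigger — so the feature that spreads is voicing.
The same holds elsewhere in the data: /ʈ/ → [ɖ] before /r/ (voiceless → voiced, matching voiced) — only voicing changes, and always toward the following segment.
The trigger is the following segment, so the direction is regressive (anticipatory).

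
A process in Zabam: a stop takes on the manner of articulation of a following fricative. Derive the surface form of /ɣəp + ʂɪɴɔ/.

[ɣəɸʂɪɴɔ]

The rule targets /p/ (voiceless bilabial stop), which sits before the trigger /ʂ/ (fricative).
The voiceless bilabial fricative is [ɸ], so /p/ → [ɸ].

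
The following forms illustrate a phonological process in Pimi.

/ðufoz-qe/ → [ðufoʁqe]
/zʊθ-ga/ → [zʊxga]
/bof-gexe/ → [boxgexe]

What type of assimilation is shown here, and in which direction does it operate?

regressive place assimilation

The segment that alternates is /z/, which surfaces as [ʁ] when adjacent to /q/.
/z/ is alveolar while /q/ is uvular; the output [ʁ] is uvular, matching the trigger — so the feature that spreads is place.
Manner and voice are unchanged, so the assimilation is partial, not total.
The other alternating forms pattern the same way: /θ/ → [x] before /g/ (dental → velar, matching velar); /f/ → [x] before /g/ (labiodental → velar, matching velar) — only place changes, and always toward the following segment.
Since the segment that changes precedes the conditioning segment, the assimilation is regressive.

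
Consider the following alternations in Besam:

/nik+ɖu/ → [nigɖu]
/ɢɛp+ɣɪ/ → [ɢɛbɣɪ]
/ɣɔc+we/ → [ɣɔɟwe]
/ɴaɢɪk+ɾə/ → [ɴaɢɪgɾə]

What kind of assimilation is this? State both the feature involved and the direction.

regressive voicing assimilation

Comparing underlying and surface forms, /k/ → [g] is the alternation; the neighbouring /ɖ/ is constant.
/k/ is voiceless while /ɖ/ is voiced; the output [g] is voiced, matching the trigger — so the feature that spreads is voicing.
Place and manner are unchanged, so the assimilation is partial, not total.
The same holds elsewhere in the data: /p/ → [b] before /ɣ/ (voiceless → voiced, matching voiced); /c/ → [ɟ] before /w/ (voiceless → voiced, matching voiced); /k/ → [g] before /ɾ/ (voiceless → voiced, matching voiced) — only voicing changes, and always toward the following segment.
The trigger is the following segment, so the direction is regressive (anticipatory).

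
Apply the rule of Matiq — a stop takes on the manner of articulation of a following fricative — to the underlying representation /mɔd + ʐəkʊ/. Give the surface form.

[mɔzʐəkʊ]

The rule targets /d/ (voiced alveolar stop), which sits before the trigger /ʐ/ (fricative).
Changing only its manner to fricative gives [z] — the voiced alveolar fricative.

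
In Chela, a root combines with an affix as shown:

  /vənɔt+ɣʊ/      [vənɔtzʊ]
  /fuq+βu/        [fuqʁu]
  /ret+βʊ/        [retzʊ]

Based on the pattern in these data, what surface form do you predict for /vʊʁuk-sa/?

[vʊʁukxa]

The data show progressive place assimilation: /ɣ/ → [z] after /t/; /β/ → [ʁ] after /q/; /β/ → [z] after /t/. In each pair only place changes, matching the preceding consonant, while manner and voice stay constant.
/s/ is a voiceless alveolar fricative. The preceding trigger /k/ is velar, so /s/ must become velar as well.
A voiceless velar fricative is [x], so the surface segment is [x].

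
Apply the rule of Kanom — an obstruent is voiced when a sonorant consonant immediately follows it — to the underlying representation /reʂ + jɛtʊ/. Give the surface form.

[reʐjɛtʊ]

The rule targets /ʂ/ (voiceless retroflex fricative), which sits before the trigger /j/ (voiced).
Changing only its voicing to voiced gives [ʐ] — the voiced retroflex fricative.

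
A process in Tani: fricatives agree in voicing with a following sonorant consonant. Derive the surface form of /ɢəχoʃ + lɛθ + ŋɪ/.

[ɢəχoʒlɛðŋɪ]

The rule targets /ʃ/ (voiceless postalveolar fricative), which sits before the trigger /l/ (voiced).
A voiced postalveolar fricative is [ʒ], so the surface segment is [ʒ].
The same rule applies at the second boundary: /θ/ → [ð] next to /ŋ/.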